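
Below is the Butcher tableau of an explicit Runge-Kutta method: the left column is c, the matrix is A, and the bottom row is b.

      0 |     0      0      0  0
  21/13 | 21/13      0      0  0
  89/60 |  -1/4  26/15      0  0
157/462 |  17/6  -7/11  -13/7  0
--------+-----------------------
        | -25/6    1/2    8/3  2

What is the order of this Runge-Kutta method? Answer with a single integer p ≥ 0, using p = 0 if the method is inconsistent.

1

b = (-25/6, 1/2, 8/3, 2)
c = (0, 21/13, 89/60, 157/462)
Ac = (0, 0, 14/5, -227191/60060)
Σ b_i: (-25/6)·1 + 1/2·1 + 8/3·1 + 2·1 = 1 ✓
b·c: 1/2·21/13 + 8/3·89/60 + 2·157/462 = 490351/90090 ≠ 1/2 ⇒ order 1.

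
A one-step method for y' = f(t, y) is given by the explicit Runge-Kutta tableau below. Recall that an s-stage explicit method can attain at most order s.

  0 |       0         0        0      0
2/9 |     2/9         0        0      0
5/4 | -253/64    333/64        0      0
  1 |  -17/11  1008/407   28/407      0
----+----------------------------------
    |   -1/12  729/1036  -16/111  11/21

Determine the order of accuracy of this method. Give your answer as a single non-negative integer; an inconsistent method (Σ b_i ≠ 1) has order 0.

4

b = (-1/12, 729/1036, -16/111, 11/21)
c = (0, 2/9, 5/4, 1)
Ac = (0, 0, 37/32, 7/11)
Σ b_i: (-1/12)·1 + 729/1036·1 + (-16/111)·1 + 11/21·1 = 1 ✓
b·c: 729/1036·2/9 + (-16/111)·5/4 + 11/21·1 = 1/2 ✓
b·c²: 729/1036·4/81 + (-16/111)·25/16 + 11/21·1 = 1/3 ✓
b·Ac: (-16/111)·37/32 + 11/21·7/11 = 1/6 ✓
b·c³: 729/1036·8/729 + (-16/111)·125/64 + 11/21·1 = 1/4 ✓
b·(c∘Ac): (-16/111)·185/128 + 11/21·7/11 = 1/8 ✓
b·Ac²: (-16/111)·37/144 + 11/21·91/396 = 1/12 ✓
b·A²c: 11/21·7/88 = 1/24 ✓; 4 stages ⇒ order 4.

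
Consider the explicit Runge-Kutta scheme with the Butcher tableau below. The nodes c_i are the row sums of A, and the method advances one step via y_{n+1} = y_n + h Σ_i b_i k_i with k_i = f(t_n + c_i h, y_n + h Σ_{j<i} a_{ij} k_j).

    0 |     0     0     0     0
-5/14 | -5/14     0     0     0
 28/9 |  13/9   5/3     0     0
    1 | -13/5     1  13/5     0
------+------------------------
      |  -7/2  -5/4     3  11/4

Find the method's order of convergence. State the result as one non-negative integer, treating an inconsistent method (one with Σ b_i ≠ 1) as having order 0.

1

b = (-7/2, -5/4, 3, 11/4)
c = (0, -5/14, 28/9, 1)
Ac = (0, 0, -25/42, 4871/630)
Σ b_i: (-7/2)·1 + (-5/4)·1 + 3·1 + 11/4·1 = 1 ✓
b·c: (-5/4)·(-5/14) + 3·28/9 + 11/4·1 = 2105/168 ≠ 1/2 ⇒ order 1.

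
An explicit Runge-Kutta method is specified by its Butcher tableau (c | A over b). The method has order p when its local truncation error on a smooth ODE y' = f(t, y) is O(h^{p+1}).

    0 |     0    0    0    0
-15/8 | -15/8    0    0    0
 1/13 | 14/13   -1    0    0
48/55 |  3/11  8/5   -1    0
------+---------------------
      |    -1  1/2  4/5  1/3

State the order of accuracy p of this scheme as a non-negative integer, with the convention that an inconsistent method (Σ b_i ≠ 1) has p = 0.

0

b = (-1, 1/2, 4/5, 1/3)
c = (0, -15/8, 1/13, 48/55)
Ac = (0, 0, 15/8, -40/13)
Σ b_i: (-1)·1 + 1/2·1 + 4/5·1 + 1/3·1 = 19/30 ≠ 1 ⇒ order 0.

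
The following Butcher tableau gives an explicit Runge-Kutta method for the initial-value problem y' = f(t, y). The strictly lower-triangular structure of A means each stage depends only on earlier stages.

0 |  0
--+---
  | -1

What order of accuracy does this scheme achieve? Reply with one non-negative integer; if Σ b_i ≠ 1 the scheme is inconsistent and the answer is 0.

b = (-1)
c = (0)
Σ b_i: (-1)·1 = -1 ≠ 1 ⇒ order 0.

0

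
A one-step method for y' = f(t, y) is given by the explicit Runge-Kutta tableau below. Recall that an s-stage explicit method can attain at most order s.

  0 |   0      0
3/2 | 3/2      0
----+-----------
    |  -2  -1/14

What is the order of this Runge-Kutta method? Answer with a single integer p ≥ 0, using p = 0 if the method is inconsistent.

0

b = (-2, -1/14)
c = (0, 3/2)
Σ b_i: (-2)·1 + (-1/14)·1 = -29/14 ≠ 1 ⇒ order 0.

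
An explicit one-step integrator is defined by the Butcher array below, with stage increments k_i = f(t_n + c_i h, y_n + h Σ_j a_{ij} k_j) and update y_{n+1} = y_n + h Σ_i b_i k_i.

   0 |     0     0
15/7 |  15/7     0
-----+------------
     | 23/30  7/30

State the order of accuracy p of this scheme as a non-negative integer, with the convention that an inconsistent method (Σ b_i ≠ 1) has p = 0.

2

b = (23/30, 7/30)
c = (0, 15/7)
Σ b_i: 23/30·1 + 7/30·1 = 1 ✓
b·c: 7/30·15/7 = 1/2 ✓; 2 stages ⇒ order 2.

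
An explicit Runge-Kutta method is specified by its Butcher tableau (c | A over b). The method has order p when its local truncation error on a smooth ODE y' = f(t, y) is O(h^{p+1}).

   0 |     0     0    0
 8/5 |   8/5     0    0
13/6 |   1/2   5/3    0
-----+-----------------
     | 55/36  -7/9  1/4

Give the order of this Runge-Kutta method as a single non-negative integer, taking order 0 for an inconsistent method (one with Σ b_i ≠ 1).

1

b = (55/36, -7/9, 1/4)
c = (0, 8/5, 13/6)
Ac = (0, 0, 8/3)
Σ b_i: 55/36·1 + (-7/9)·1 + 1/4·1 = 1 ✓
b·c: (-7/9)·8/5 + 1/4·13/6 = -253/360 ≠ 1/2 ⇒ order 1.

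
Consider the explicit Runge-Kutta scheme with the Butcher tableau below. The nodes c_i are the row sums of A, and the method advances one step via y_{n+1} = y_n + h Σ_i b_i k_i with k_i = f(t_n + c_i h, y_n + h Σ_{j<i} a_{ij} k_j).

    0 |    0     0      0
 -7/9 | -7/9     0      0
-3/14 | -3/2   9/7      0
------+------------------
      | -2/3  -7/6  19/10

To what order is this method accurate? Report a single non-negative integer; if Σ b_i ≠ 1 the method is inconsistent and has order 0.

b = (-2/3, -7/6, 19/10)
c = (0, -7/9, -3/14)
Ac = (0, 0, -1)
Σ b_i: (-2/3)·1 + (-7/6)·1 + 19/10·1 = 1/15 ≠ 1 ⇒ order 0.

0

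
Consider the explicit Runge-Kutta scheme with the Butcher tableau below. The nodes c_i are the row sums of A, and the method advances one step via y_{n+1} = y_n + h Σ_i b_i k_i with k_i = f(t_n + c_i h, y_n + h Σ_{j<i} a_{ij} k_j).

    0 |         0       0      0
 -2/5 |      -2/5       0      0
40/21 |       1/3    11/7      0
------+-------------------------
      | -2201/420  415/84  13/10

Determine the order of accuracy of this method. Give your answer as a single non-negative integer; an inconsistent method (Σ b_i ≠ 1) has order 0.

2

b = (-2201/420, 415/84, 13/10)
c = (0, -2/5, 40/21)
Ac = (0, 0, -22/35)
Σ b_i: (-2201/420)·1 + 415/84·1 + 13/10·1 = 1 ✓
b·c: 415/84·(-2/5) + 13/10·40/21 = 1/2 ✓
b·c²: 415/84·4/25 + 13/10·1600/441 = 12143/2205 ≠ 1/3 ⇒ order 2.
b·Ac: 13/10·(-22/35) = -143/175 ≠ 1/6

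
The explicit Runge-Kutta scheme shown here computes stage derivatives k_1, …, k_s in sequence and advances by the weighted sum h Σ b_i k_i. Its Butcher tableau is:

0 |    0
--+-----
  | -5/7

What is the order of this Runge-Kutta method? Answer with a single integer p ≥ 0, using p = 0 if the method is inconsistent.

b = (-5/7)
c = (0)
Σ b_i: (-5/7)·1 = -5/7 ≠ 1 ⇒ order 0.

0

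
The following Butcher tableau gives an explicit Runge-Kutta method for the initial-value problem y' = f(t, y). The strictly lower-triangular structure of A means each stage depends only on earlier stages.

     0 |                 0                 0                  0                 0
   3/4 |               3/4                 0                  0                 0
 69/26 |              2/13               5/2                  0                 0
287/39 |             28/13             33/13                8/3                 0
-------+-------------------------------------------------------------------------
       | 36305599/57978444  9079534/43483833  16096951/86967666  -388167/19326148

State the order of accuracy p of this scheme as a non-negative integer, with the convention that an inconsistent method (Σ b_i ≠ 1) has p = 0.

b = (36305599/57978444, 9079534/43483833, 16096951/86967666, -388167/19326148)
c = (0, 3/4, 69/26, 287/39)
Ac = (0, 0, 15/8, 467/52)
Σ b_i: 36305599/57978444·1 + 9079534/43483833·1 + 16096951/86967666·1 + (-388167/19326148)·1 = 1 ✓
b·c: 9079534/43483833·3/4 + 16096951/86967666·69/26 + (-388167/19326148)·287/39 = 1/2 ✓
b·c²: 9079534/43483833·9/16 + 16096951/86967666·4761/676 + (-388167/19326148)·82369/1521 = 1/3 ✓
b·Ac: 16096951/86967666·15/8 + (-388167/19326148)·467/52 = 1/6 ✓
b·c³: 9079534/43483833·27/64 + 16096951/86967666·328509/17576 + (-388167/19326148)·23639903/59319 = -1048051252565/235160568864 ≠ 1/4 ⇒ order 3.
b·(c∘Ac): 16096951/86967666·1035/208 + (-388167/19326148)·134029/2028 = -816831909/2009919392 ≠ 1/8
b·Ac²: 16096951/86967666·45/32 + (-388167/19326148)·54645/2704 = -73167905/502479848 ≠ 1/12
b·A²c: (-388167/19326148)·5 = -1940835/19326148 ≠ 1/24

3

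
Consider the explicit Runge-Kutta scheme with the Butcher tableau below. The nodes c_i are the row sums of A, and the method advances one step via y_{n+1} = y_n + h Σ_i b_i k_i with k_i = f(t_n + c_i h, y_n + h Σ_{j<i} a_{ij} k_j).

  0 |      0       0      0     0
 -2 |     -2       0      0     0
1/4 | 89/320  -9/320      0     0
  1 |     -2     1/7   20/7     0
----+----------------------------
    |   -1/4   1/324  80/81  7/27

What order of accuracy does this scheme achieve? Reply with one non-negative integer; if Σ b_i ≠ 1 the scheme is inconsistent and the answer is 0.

4

b = (-1/4, 1/324, 80/81, 7/27)
c = (0, -2, 1/4, 1)
Ac = (0, 0, 9/160, 3/7)
Σ b_i: (-1/4)·1 + 1/324·1 + 80/81·1 + 7/27·1 = 1 ✓
b·c: 1/324·(-2) + 80/81·1/4 + 7/27·1 = 1/2 ✓
b·c²: 1/324·4 + 80/81·1/16 + 7/27·1 = 1/3 ✓
b·Ac: 80/81·9/160 + 7/27·3/7 = 1/6 ✓
b·c³: 1/324·(-8) + 80/81·1/64 + 7/27·1 = 1/4 ✓
b·(c∘Ac): 80/81·9/640 + 7/27·3/7 = 1/8 ✓
b·Ac²: 80/81·(-9/80) + 7/27·3/4 = 1/12 ✓
b·A²c: 7/27·9/56 = 1/24 ✓; 4 stages ⇒ order 4.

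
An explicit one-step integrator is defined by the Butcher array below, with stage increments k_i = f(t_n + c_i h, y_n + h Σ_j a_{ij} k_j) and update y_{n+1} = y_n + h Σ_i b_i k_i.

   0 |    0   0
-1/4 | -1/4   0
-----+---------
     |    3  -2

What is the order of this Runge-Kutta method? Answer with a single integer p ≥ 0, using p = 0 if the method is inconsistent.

b = (3, -2)
c = (0, -1/4)
Σ b_i: 3·1 + (-2)·1 = 1 ✓
b·c: (-2)·(-1/4) = 1/2 ✓; 2 stages ⇒ order 2.

2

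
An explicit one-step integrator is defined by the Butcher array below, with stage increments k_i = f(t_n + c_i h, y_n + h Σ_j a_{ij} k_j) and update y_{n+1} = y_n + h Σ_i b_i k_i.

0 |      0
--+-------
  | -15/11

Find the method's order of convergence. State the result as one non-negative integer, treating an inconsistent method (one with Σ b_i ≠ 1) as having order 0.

0

b = (-15/11)
c = (0)
Σ b_i: (-15/11)·1 = -15/11 ≠ 1 ⇒ order 0.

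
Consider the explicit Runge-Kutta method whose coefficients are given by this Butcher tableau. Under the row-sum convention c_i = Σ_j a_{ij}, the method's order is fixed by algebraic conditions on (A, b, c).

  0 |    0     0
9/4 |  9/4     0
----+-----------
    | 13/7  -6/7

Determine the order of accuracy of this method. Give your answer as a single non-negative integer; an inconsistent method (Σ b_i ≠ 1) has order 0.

1

b = (13/7, -6/7)
c = (0, 9/4)
Σ b_i: 13/7·1 + (-6/7)·1 = 1 ✓
b·c: (-6/7)·9/4 = -27/14 ≠ 1/2 ⇒ order 1.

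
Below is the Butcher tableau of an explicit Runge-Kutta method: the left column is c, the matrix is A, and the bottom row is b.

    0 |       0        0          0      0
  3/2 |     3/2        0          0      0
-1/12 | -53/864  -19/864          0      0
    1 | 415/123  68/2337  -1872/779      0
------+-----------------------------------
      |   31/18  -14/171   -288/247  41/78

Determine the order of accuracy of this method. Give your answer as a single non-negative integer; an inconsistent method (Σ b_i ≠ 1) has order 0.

b = (31/18, -14/171, -288/247, 41/78)
c = (0, 3/2, -1/12, 1)
Ac = (0, 0, -19/576, 10/41)
Σ b_i: 31/18·1 + (-14/171)·1 + (-288/247)·1 + 41/78·1 = 1 ✓
b·c: (-14/171)·3/2 + (-288/247)·(-1/12) + 41/78·1 = 1/2 ✓
b·c²: (-14/171)·9/4 + (-288/247)·1/144 + 41/78·1 = 1/3 ✓
b·Ac: (-288/247)·(-19/576) + 41/78·10/41 = 1/6 ✓
b·c³: (-14/171)·27/8 + (-288/247)·(-1/1728) + 41/78·1 = 1/4 ✓
b·(c∘Ac): (-288/247)·19/6912 + 41/78·10/41 = 1/8 ✓
b·Ac²: (-288/247)·(-19/384) + 41/78·2/41 = 1/12 ✓
b·A²c: 41/78·13/164 = 1/24 ✓; 4 stages ⇒ order 4.

4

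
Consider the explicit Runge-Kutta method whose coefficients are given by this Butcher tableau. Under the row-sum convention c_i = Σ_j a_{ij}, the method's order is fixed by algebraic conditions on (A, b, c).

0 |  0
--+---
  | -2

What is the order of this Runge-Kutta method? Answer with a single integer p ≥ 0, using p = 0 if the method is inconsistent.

0

b = (-2)
c = (0)
Σ b_i: (-2)·1 = -2 ≠ 1 ⇒ order 0.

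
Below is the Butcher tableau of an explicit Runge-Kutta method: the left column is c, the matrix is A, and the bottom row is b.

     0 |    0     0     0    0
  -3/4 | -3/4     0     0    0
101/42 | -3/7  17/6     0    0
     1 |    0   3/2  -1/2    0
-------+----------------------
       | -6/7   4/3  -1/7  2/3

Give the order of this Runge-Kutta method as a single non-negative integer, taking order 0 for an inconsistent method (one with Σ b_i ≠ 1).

b = (-6/7, 4/3, -1/7, 2/3)
c = (0, -3/4, 101/42, 1)
Ac = (0, 0, -17/8, -391/168)
Σ b_i: (-6/7)·1 + 4/3·1 + (-1/7)·1 + 2/3·1 = 1 ✓
b·c: 4/3·(-3/4) + (-1/7)·101/42 + 2/3·1 = -199/294 ≠ 1/2 ⇒ order 1.

1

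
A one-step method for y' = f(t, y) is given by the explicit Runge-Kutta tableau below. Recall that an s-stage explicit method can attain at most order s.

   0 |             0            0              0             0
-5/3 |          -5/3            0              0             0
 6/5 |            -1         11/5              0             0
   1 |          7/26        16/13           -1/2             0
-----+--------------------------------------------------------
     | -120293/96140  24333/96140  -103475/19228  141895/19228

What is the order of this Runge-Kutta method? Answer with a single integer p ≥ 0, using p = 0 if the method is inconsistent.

3

b = (-120293/96140, 24333/96140, -103475/19228, 141895/19228)
c = (0, -5/3, 6/5, 1)
Ac = (0, 0, -11/3, -517/195)
Σ b_i: (-120293/96140)·1 + 24333/96140·1 + (-103475/19228)·1 + 141895/19228·1 = 1 ✓
b·c: 24333/96140·(-5/3) + (-103475/19228)·6/5 + 141895/19228·1 = 1/2 ✓
b·c²: 24333/96140·25/9 + (-103475/19228)·36/25 + 141895/19228·1 = 1/3 ✓
b·Ac: (-103475/19228)·(-11/3) + 141895/19228·(-517/195) = 1/6 ✓
b·c³: 24333/96140·(-125/27) + (-103475/19228)·216/125 + 141895/19228·1 = -668704/216315 ≠ 1/4 ⇒ order 3.
b·(c∘Ac): (-103475/19228)·(-22/5) + 141895/19228·(-517/195) = 21569/5244 ≠ 1/8
b·Ac²: (-103475/19228)·55/9 + 141895/19228·7894/2925 = -11223023/865260 ≠ 1/12
b·A²c: 141895/19228·11/6 = 141895/10488 ≠ 1/24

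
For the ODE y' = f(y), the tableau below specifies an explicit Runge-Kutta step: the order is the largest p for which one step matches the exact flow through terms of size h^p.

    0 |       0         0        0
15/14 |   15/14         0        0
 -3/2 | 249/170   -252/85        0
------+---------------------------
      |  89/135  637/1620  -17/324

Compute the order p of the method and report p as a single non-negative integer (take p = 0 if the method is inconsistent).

3

b = (89/135, 637/1620, -17/324)
c = (0, 15/14, -3/2)
Ac = (0, 0, -54/17)
Σ b_i: 89/135·1 + 637/1620·1 + (-17/324)·1 = 1 ✓
b·c: 637/1620·15/14 + (-17/324)·(-3/2) = 1/2 ✓
b·c²: 637/1620·225/196 + (-17/324)·9/4 = 1/3 ✓
b·Ac: (-17/324)·(-54/17) = 1/6 ✓; 3 stages ⇒ order 3.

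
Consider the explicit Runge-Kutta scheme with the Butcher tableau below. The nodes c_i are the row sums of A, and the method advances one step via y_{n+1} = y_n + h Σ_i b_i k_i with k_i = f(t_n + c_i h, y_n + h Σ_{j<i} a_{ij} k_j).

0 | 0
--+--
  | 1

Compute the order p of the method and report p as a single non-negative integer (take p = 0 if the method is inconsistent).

1

b = (1)
c = (0)
Σ b_i: 1·1 = 1 ✓; 1 stage ⇒ order 1.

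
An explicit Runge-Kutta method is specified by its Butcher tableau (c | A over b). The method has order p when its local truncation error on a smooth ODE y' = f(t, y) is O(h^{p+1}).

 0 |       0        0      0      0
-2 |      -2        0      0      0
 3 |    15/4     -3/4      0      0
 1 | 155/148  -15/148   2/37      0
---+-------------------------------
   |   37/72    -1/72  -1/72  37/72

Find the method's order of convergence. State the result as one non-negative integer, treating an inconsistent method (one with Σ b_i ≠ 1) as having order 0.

4

b = (37/72, -1/72, -1/72, 37/72)
c = (0, -2, 3, 1)
Ac = (0, 0, 3/2, 27/74)
Σ b_i: 37/72·1 + (-1/72)·1 + (-1/72)·1 + 37/72·1 = 1 ✓
b·c: (-1/72)·(-2) + (-1/72)·3 + 37/72·1 = 1/2 ✓
b·c²: (-1/72)·4 + (-1/72)·9 + 37/72·1 = 1/3 ✓
b·Ac: (-1/72)·3/2 + 37/72·27/74 = 1/6 ✓
b·c³: (-1/72)·(-8) + (-1/72)·27 + 37/72·1 = 1/4 ✓
b·(c∘Ac): (-1/72)·9/2 + 37/72·27/74 = 1/8 ✓
b·Ac²: (-1/72)·(-3) + 37/72·3/37 = 1/12 ✓
b·A²c: 37/72·3/37 = 1/24 ✓; 4 stages ⇒ order 4.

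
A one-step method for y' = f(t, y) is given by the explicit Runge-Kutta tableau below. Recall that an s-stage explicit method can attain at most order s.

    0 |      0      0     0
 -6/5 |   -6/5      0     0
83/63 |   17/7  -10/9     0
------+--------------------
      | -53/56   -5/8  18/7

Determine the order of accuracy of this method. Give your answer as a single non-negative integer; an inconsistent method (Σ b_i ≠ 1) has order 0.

b = (-53/56, -5/8, 18/7)
c = (0, -6/5, 83/63)
Ac = (0, 0, 4/3)
Σ b_i: (-53/56)·1 + (-5/8)·1 + 18/7·1 = 1 ✓
b·c: (-5/8)·(-6/5) + 18/7·83/63 = 811/196 ≠ 1/2 ⇒ order 1.

1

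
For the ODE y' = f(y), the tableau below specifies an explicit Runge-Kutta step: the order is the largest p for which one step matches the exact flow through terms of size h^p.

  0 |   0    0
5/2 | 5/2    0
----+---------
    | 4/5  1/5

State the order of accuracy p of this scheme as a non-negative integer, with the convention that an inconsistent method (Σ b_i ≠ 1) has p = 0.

b = (4/5, 1/5)
c = (0, 5/2)
Σ b_i: 4/5·1 + 1/5·1 = 1 ✓
b·c: 1/5·5/2 = 1/2 ✓; 2 stages ⇒ order 2.

2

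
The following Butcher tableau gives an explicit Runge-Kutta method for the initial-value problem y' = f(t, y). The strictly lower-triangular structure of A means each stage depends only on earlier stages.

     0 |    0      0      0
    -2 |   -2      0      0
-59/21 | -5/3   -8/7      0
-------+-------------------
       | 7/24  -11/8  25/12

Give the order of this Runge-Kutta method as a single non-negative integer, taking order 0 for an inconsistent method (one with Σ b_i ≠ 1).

1

b = (7/24, -11/8, 25/12)
c = (0, -2, -59/21)
Ac = (0, 0, 16/7)
Σ b_i: 7/24·1 + (-11/8)·1 + 25/12·1 = 1 ✓
b·c: (-11/8)·(-2) + 25/12·(-59/21) = -391/126 ≠ 1/2 ⇒ order 1.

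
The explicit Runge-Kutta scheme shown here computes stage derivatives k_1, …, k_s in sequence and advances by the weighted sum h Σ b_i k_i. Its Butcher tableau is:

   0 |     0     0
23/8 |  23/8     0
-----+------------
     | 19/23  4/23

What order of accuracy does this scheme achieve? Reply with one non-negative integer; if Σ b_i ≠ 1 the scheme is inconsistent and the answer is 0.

b = (19/23, 4/23)
c = (0, 23/8)
Σ b_i: 19/23·1 + 4/23·1 = 1 ✓
b·c: 4/23·23/8 = 1/2 ✓; 2 stages ⇒ order 2.

2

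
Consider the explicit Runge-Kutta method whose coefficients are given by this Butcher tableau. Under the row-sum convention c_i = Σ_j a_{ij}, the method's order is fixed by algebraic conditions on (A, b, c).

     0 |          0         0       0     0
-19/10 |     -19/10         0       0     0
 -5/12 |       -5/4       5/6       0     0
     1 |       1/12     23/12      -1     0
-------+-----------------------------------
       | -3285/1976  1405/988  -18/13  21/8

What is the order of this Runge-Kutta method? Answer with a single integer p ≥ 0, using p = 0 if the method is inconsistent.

b = (-3285/1976, 1405/988, -18/13, 21/8)
c = (0, -19/10, -5/12, 1)
Ac = (0, 0, -19/12, -129/40)
Σ b_i: (-3285/1976)·1 + 1405/988·1 + (-18/13)·1 + 21/8·1 = 1 ✓
b·c: 1405/988·(-19/10) + (-18/13)·(-5/12) + 21/8·1 = 1/2 ✓
b·c²: 1405/988·361/100 + (-18/13)·25/144 + 21/8·1 = 7819/1040 ≠ 1/3 ⇒ order 2.
b·Ac: (-18/13)·(-19/12) + 21/8·(-129/40) = -26097/4160 ≠ 1/6

2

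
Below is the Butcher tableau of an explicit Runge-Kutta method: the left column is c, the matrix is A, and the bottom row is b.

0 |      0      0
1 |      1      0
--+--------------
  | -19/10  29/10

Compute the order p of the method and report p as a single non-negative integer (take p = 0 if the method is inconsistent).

b = (-19/10, 29/10)
c = (0, 1)
Σ b_i: (-19/10)·1 + 29/10·1 = 1 ✓
b·c: 29/10·1 = 29/10 ≠ 1/2 ⇒ order 1.

1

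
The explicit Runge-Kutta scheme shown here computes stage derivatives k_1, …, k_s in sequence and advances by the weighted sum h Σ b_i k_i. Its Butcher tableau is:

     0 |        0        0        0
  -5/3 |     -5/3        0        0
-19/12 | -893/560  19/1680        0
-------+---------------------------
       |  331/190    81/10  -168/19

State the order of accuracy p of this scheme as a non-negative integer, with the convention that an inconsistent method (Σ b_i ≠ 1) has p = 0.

3

b = (331/190, 81/10, -168/19)
c = (0, -5/3, -19/12)
Ac = (0, 0, -19/1008)
Σ b_i: 331/190·1 + 81/10·1 + (-168/19)·1 = 1 ✓
b·c: 81/10·(-5/3) + (-168/19)·(-19/12) = 1/2 ✓
b·c²: 81/10·25/9 + (-168/19)·361/144 = 1/3 ✓
b·Ac: (-168/19)·(-19/1008) = 1/6 ✓; 3 stages ⇒ order 3.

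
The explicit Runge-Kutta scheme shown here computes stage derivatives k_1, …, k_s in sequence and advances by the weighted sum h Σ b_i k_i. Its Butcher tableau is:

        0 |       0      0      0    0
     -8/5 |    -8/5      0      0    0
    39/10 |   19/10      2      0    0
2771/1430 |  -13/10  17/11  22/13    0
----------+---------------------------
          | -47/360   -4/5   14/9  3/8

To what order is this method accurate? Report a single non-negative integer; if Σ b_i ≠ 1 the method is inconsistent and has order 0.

1

b = (-47/360, -4/5, 14/9, 3/8)
c = (0, -8/5, 39/10, 2771/1430)
Ac = (0, 0, -16/5, 227/55)
Σ b_i: (-47/360)·1 + (-4/5)·1 + 14/9·1 + 3/8·1 = 1 ✓
b·c: (-4/5)·(-8/5) + 14/9·39/10 + 3/8·2771/1430 = 1385383/171600 ≠ 1/2 ⇒ order 1.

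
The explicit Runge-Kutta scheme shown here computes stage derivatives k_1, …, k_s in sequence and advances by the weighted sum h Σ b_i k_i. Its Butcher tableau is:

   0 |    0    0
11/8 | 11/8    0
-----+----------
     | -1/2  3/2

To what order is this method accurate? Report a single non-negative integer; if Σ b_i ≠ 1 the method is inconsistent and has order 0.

1

b = (-1/2, 3/2)
c = (0, 11/8)
Σ b_i: (-1/2)·1 + 3/2·1 = 1 ✓
b·c: 3/2·11/8 = 33/16 ≠ 1/2 ⇒ order 1.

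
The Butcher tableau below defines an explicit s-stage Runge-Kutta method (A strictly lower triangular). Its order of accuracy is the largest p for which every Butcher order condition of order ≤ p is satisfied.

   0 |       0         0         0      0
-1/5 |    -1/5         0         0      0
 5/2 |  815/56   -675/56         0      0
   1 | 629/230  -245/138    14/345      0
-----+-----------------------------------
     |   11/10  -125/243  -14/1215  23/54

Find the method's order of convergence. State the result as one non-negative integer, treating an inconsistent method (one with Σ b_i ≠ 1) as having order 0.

b = (11/10, -125/243, -14/1215, 23/54)
c = (0, -1/5, 5/2, 1)
Ac = (0, 0, 135/56, 21/46)
Σ b_i: 11/10·1 + (-125/243)·1 + (-14/1215)·1 + 23/54·1 = 1 ✓
b·c: (-125/243)·(-1/5) + (-14/1215)·5/2 + 23/54·1 = 1/2 ✓
b·c²: (-125/243)·1/25 + (-14/1215)·25/4 + 23/54·1 = 1/3 ✓
b·Ac: (-14/1215)·135/56 + 23/54·21/46 = 1/6 ✓
b·c³: (-125/243)·(-1/125) + (-14/1215)·125/8 + 23/54·1 = 1/4 ✓
b·(c∘Ac): (-14/1215)·675/112 + 23/54·21/46 = 1/8 ✓
b·Ac²: (-14/1215)·(-27/56) + 23/54·21/115 = 1/12 ✓
b·A²c: 23/54·9/92 = 1/24 ✓; 4 stages ⇒ order 4.

4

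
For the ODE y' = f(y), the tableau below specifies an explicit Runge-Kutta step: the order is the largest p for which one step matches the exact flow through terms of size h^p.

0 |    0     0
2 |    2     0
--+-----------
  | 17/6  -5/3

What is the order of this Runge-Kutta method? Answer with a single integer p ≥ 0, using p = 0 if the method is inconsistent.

b = (17/6, -5/3)
c = (0, 2)
Σ b_i: 17/6·1 + (-5/3)·1 = 7/6 ≠ 1 ⇒ order 0.

0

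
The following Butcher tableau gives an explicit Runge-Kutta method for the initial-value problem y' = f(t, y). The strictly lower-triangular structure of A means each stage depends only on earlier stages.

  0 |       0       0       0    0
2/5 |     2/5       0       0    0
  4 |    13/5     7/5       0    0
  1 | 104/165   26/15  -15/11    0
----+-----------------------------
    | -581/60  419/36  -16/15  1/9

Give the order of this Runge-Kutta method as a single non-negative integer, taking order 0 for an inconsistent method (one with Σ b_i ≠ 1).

b = (-581/60, 419/36, -16/15, 1/9)
c = (0, 2/5, 4, 1)
Ac = (0, 0, 14/25, -3928/825)
Σ b_i: (-581/60)·1 + 419/36·1 + (-16/15)·1 + 1/9·1 = 1 ✓
b·c: 419/36·2/5 + (-16/15)·4 + 1/9·1 = 1/2 ✓
b·c²: 419/36·4/25 + (-16/15)·16 + 1/9·1 = -1132/75 ≠ 1/3 ⇒ order 2.
b·Ac: (-16/15)·14/25 + 1/9·(-3928/825) = -41816/37125 ≠ 1/6

2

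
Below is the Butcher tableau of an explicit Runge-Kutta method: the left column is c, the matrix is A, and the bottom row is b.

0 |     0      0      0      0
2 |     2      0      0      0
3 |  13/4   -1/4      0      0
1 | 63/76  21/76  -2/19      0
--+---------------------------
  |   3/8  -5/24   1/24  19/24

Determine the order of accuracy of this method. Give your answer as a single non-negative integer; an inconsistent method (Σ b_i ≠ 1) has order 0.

4

b = (3/8, -5/24, 1/24, 19/24)
c = (0, 2, 3, 1)
Ac = (0, 0, -1/2, 9/38)
Σ b_i: 3/8·1 + (-5/24)·1 + 1/24·1 + 19/24·1 = 1 ✓
b·c: (-5/24)·2 + 1/24·3 + 19/24·1 = 1/2 ✓
b·c²: (-5/24)·4 + 1/24·9 + 19/24·1 = 1/3 ✓
b·Ac: 1/24·(-1/2) + 19/24·9/38 = 1/6 ✓
b·c³: (-5/24)·8 + 1/24·27 + 19/24·1 = 1/4 ✓
b·(c∘Ac): 1/24·(-3/2) + 19/24·9/38 = 1/8 ✓
b·Ac²: 1/24·(-1) + 19/24·3/19 = 1/12 ✓
b·A²c: 19/24·1/19 = 1/24 ✓; 4 stages ⇒ order 4.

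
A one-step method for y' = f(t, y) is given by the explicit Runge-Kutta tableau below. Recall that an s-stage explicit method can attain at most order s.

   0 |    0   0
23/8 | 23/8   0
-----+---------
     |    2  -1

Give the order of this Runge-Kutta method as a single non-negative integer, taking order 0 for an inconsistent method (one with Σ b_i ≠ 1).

b = (2, -1)
c = (0, 23/8)
Σ b_i: 2·1 + (-1)·1 = 1 ✓
b·c: (-1)·23/8 = -23/8 ≠ 1/2 ⇒ order 1.

1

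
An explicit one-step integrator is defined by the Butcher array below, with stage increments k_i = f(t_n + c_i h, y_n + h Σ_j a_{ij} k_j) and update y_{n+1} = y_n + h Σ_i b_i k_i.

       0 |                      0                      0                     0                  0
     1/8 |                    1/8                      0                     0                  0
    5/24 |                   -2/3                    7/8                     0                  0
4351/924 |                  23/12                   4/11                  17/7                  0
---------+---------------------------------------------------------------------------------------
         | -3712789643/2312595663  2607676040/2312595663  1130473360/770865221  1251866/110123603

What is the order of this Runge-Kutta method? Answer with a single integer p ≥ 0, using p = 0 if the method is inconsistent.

b = (-3712789643/2312595663, 2607676040/2312595663, 1130473360/770865221, 1251866/110123603)
c = (0, 1/8, 5/24, 4351/924)
Ac = (0, 0, 7/64, 1019/1848)
Σ b_i: (-3712789643/2312595663)·1 + 2607676040/2312595663·1 + 1130473360/770865221·1 + 1251866/110123603·1 = 1 ✓
b·c: 2607676040/2312595663·1/8 + 1130473360/770865221·5/24 + 1251866/110123603·4351/924 = 1/2 ✓
b·c²: 2607676040/2312595663·1/64 + 1130473360/770865221·25/576 + 1251866/110123603·18931201/853776 = 1/3 ✓
b·Ac: 1130473360/770865221·7/64 + 1251866/110123603·1019/1848 = 1/6 ✓
b·c³: 2607676040/2312595663·1/512 + 1130473360/770865221·125/13824 + 1251866/110123603·82369655551/788889024 = 123328341602593/102568242845376 ≠ 1/4 ⇒ order 3.
b·(c∘Ac): 1130473360/770865221·35/1536 + 1251866/110123603·4433669/1707552 = 13971694207/222009183648 ≠ 1/8
b·Ac²: 1130473360/770865221·7/512 + 1251866/110123603·4927/44352 = 1242542/58300731 ≠ 1/12
b·A²c: 1251866/110123603·17/64 = 625933/207291488 ≠ 1/24

3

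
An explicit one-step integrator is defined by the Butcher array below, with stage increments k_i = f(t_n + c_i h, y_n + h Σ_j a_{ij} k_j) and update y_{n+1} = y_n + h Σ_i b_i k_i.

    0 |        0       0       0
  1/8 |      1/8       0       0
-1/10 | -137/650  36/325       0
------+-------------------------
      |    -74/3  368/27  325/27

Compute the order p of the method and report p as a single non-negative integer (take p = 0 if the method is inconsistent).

b = (-74/3, 368/27, 325/27)
c = (0, 1/8, -1/10)
Ac = (0, 0, 9/650)
Σ b_i: (-74/3)·1 + 368/27·1 + 325/27·1 = 1 ✓
b·c: 368/27·1/8 + 325/27·(-1/10) = 1/2 ✓
b·c²: 368/27·1/64 + 325/27·1/100 = 1/3 ✓
b·Ac: 325/27·9/650 = 1/6 ✓; 3 stages ⇒ order 3.

3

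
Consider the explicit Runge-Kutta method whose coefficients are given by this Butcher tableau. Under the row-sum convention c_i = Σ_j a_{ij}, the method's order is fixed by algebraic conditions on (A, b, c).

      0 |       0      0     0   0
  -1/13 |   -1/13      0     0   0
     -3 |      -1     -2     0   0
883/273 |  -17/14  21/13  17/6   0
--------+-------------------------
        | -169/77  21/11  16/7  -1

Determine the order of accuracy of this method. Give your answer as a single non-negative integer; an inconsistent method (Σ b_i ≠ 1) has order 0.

b = (-169/77, 21/11, 16/7, -1)
c = (0, -1/13, -3, 883/273)
Ac = (0, 0, 2/13, -2915/338)
Σ b_i: (-169/77)·1 + 21/11·1 + 16/7·1 + (-1)·1 = 1 ✓
b·c: 21/11·(-1/13) + 16/7·(-3) + (-1)·883/273 = -30746/3003 ≠ 1/2 ⇒ order 1.

1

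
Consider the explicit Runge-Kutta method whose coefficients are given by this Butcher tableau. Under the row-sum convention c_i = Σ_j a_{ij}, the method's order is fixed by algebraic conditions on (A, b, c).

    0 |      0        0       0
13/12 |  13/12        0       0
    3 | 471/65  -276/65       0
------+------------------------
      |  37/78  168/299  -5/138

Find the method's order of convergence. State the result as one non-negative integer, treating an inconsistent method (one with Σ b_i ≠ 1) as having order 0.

3

b = (37/78, 168/299, -5/138)
c = (0, 13/12, 3)
Ac = (0, 0, -23/5)
Σ b_i: 37/78·1 + 168/299·1 + (-5/138)·1 = 1 ✓
b·c: 168/299·13/12 + (-5/138)·3 = 1/2 ✓
b·c²: 168/299·169/144 + (-5/138)·9 = 1/3 ✓
b·Ac: (-5/138)·(-23/5) = 1/6 ✓; 3 stages ⇒ order 3.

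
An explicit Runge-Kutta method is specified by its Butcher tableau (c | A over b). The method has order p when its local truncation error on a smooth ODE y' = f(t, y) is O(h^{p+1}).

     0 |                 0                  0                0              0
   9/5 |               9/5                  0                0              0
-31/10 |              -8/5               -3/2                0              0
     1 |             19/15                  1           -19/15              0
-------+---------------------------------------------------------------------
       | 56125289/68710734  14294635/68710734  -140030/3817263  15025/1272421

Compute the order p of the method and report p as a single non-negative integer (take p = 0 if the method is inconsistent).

b = (56125289/68710734, 14294635/68710734, -140030/3817263, 15025/1272421)
c = (0, 9/5, -31/10, 1)
Ac = (0, 0, -27/10, 859/150)
Σ b_i: 56125289/68710734·1 + 14294635/68710734·1 + (-140030/3817263)·1 + 15025/1272421·1 = 1 ✓
b·c: 14294635/68710734·9/5 + (-140030/3817263)·(-31/10) + 15025/1272421·1 = 1/2 ✓
b·c²: 14294635/68710734·81/25 + (-140030/3817263)·961/100 + 15025/1272421·1 = 1/3 ✓
b·Ac: (-140030/3817263)·(-27/10) + 15025/1272421·859/150 = 1/6 ✓
b·c³: 14294635/68710734·729/125 + (-140030/3817263)·(-29791/1000) + 15025/1272421·1 = 884817047/381726300 ≠ 1/4 ⇒ order 3.
b·(c∘Ac): (-140030/3817263)·837/100 + 15025/1272421·859/150 = -4569608/19086315 ≠ 1/8
b·Ac²: (-140030/3817263)·(-243/50) + 15025/1272421·(-13399/1500) = 5558117/76345260 ≠ 1/12
b·A²c: 15025/1272421·171/50 = 102771/2544842 ≠ 1/24

3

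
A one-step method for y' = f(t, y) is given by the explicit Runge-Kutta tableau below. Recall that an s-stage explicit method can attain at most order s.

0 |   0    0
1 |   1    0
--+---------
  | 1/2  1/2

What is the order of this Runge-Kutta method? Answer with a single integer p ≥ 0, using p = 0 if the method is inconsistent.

b = (1/2, 1/2)
c = (0, 1)
Σ b_i: 1/2·1 + 1/2·1 = 1 ✓
b·c: 1/2·1 = 1/2 ✓; 2 stages ⇒ order 2.

2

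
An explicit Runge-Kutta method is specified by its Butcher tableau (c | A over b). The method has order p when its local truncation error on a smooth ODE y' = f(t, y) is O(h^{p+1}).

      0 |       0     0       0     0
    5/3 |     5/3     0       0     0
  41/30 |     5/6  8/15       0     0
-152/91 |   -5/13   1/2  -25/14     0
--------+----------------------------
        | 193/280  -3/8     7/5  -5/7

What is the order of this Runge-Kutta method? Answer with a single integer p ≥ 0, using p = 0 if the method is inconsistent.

1

b = (193/280, -3/8, 7/5, -5/7)
c = (0, 5/3, 41/30, -152/91)
Ac = (0, 0, 8/9, -45/28)
Σ b_i: 193/280·1 + (-3/8)·1 + 7/5·1 + (-5/7)·1 = 1 ✓
b·c: (-3/8)·5/3 + 7/5·41/30 + (-5/7)·(-152/91) = 948401/382200 ≠ 1/2 ⇒ order 1.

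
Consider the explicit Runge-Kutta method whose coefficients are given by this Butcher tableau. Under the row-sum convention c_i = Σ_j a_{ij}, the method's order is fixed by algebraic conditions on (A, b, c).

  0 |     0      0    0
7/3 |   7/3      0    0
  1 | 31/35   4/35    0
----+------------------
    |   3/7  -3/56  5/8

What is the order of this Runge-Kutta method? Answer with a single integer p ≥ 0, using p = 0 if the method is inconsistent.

3

b = (3/7, -3/56, 5/8)
c = (0, 7/3, 1)
Ac = (0, 0, 4/15)
Σ b_i: 3/7·1 + (-3/56)·1 + 5/8·1 = 1 ✓
b·c: (-3/56)·7/3 + 5/8·1 = 1/2 ✓
b·c²: (-3/56)·49/9 + 5/8·1 = 1/3 ✓
b·Ac: 5/8·4/15 = 1/6 ✓; 3 stages ⇒ order 3.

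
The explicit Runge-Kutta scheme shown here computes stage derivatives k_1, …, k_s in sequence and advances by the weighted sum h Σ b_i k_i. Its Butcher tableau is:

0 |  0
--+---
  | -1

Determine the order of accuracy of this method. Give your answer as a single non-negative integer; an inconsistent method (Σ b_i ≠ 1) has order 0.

b = (-1)
c = (0)
Σ b_i: (-1)·1 = -1 ≠ 1 ⇒ order 0.

0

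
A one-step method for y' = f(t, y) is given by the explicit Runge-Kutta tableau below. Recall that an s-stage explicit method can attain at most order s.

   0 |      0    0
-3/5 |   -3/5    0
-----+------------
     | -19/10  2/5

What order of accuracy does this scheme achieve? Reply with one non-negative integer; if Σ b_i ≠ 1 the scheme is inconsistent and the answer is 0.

0

b = (-19/10, 2/5)
c = (0, -3/5)
Σ b_i: (-19/10)·1 + 2/5·1 = -3/2 ≠ 1 ⇒ order 0.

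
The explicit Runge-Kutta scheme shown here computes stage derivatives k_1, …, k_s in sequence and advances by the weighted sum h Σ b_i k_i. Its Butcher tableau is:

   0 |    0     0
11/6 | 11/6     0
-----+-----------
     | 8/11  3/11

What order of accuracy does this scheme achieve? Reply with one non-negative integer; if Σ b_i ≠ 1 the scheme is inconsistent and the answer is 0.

2

b = (8/11, 3/11)
c = (0, 11/6)
Σ b_i: 8/11·1 + 3/11·1 = 1 ✓
b·c: 3/11·11/6 = 1/2 ✓; 2 stages ⇒ order 2.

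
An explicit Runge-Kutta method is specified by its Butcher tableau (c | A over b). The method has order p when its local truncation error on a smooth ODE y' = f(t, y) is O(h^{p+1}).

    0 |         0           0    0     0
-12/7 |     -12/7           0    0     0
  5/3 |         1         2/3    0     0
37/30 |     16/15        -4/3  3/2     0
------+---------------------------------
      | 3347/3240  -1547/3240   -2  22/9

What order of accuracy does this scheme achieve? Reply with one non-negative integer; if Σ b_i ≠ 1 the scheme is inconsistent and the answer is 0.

b = (3347/3240, -1547/3240, -2, 22/9)
c = (0, -12/7, 5/3, 37/30)
Ac = (0, 0, -8/7, 67/14)
Σ b_i: 3347/3240·1 + (-1547/3240)·1 + (-2)·1 + 22/9·1 = 1 ✓
b·c: (-1547/3240)·(-12/7) + (-2)·5/3 + 22/9·37/30 = 1/2 ✓
b·c²: (-1547/3240)·144/49 + (-2)·25/9 + 22/9·1369/900 = -91867/28350 ≠ 1/3 ⇒ order 2.
b·Ac: (-2)·(-8/7) + 22/9·67/14 = 881/63 ≠ 1/6

2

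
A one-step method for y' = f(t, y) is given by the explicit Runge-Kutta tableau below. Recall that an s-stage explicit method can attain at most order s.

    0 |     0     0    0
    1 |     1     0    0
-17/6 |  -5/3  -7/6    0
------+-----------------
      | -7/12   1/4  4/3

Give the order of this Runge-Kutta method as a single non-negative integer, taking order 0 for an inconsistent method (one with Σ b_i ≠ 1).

b = (-7/12, 1/4, 4/3)
c = (0, 1, -17/6)
Ac = (0, 0, -7/6)
Σ b_i: (-7/12)·1 + 1/4·1 + 4/3·1 = 1 ✓
b·c: 1/4·1 + 4/3·(-17/6) = -127/36 ≠ 1/2 ⇒ order 1.

1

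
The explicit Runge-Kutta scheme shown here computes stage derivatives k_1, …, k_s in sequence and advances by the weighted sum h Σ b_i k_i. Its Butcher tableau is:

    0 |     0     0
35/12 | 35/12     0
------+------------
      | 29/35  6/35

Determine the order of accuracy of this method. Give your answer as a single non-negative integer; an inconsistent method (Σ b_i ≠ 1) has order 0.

b = (29/35, 6/35)
c = (0, 35/12)
Σ b_i: 29/35·1 + 6/35·1 = 1 ✓
b·c: 6/35·35/12 = 1/2 ✓; 2 stages ⇒ order 2.

2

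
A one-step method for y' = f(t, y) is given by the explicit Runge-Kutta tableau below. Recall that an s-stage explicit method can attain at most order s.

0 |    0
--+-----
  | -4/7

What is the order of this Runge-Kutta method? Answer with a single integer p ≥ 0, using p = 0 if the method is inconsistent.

b = (-4/7)
c = (0)
Σ b_i: (-4/7)·1 = -4/7 ≠ 1 ⇒ order 0.

0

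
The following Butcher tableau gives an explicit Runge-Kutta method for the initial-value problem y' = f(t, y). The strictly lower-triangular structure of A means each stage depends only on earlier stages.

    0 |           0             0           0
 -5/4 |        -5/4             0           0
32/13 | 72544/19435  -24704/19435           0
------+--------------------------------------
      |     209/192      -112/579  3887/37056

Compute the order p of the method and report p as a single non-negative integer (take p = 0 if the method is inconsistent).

3

b = (209/192, -112/579, 3887/37056)
c = (0, -5/4, 32/13)
Ac = (0, 0, 6176/3887)
Σ b_i: 209/192·1 + (-112/579)·1 + 3887/37056·1 = 1 ✓
b·c: (-112/579)·(-5/4) + 3887/37056·32/13 = 1/2 ✓
b·c²: (-112/579)·25/16 + 3887/37056·1024/169 = 1/3 ✓
b·Ac: 3887/37056·6176/3887 = 1/6 ✓; 3 stages ⇒ order 3.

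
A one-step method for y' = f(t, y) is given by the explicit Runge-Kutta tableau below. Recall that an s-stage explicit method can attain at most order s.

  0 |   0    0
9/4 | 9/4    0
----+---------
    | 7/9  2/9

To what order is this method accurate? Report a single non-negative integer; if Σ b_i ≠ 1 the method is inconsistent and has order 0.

2

b = (7/9, 2/9)
c = (0, 9/4)
Σ b_i: 7/9·1 + 2/9·1 = 1 ✓
b·c: 2/9·9/4 = 1/2 ✓; 2 stages ⇒ order 2.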